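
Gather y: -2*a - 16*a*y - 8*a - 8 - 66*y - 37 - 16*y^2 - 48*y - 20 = -10*a - 16*y^2 + y*(-16*a - 114) - 65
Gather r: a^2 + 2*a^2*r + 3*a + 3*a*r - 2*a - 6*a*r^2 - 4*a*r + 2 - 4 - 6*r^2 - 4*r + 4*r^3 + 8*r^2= a^2 + a + 4*r^3 + r^2*(2 - 6*a) + r*(2*a^2 - a - 4) - 2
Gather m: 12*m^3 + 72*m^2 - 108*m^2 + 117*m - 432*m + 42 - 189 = 12*m^3 - 36*m^2 - 315*m - 147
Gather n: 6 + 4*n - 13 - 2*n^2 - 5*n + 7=-2*n^2 - n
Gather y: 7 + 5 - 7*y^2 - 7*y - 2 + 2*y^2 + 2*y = -5*y^2 - 5*y + 10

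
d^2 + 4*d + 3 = (d + 1)*(d + 3)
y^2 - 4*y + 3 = (y - 3)*(y - 1)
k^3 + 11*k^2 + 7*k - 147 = (k - 3)*(k + 7)^2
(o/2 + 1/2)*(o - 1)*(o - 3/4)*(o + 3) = o^4/2 + 9*o^3/8 - 13*o^2/8 - 9*o/8 + 9/8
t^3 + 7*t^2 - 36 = (t - 2)*(t + 3)*(t + 6)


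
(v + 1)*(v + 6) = v^2 + 7*v + 6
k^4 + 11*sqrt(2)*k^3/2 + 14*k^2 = k^2*(k + 2*sqrt(2))*(k + 7*sqrt(2)/2)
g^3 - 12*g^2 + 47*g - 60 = (g - 5)*(g - 4)*(g - 3)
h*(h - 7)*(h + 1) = h^3 - 6*h^2 - 7*h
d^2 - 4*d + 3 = (d - 3)*(d - 1)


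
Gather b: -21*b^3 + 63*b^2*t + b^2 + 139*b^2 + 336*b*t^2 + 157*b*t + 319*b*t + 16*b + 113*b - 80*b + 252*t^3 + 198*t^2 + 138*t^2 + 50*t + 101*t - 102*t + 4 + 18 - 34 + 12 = -21*b^3 + b^2*(63*t + 140) + b*(336*t^2 + 476*t + 49) + 252*t^3 + 336*t^2 + 49*t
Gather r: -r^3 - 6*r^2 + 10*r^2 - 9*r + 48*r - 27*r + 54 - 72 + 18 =-r^3 + 4*r^2 + 12*r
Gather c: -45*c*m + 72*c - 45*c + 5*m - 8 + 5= c*(27 - 45*m) + 5*m - 3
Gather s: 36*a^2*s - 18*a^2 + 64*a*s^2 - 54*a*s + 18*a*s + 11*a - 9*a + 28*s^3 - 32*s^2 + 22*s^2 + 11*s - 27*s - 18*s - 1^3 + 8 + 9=-18*a^2 + 2*a + 28*s^3 + s^2*(64*a - 10) + s*(36*a^2 - 36*a - 34) + 16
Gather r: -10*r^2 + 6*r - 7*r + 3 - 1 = -10*r^2 - r + 2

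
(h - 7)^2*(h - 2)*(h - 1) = h^4 - 17*h^3 + 93*h^2 - 175*h + 98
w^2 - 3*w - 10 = (w - 5)*(w + 2)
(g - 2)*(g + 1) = g^2 - g - 2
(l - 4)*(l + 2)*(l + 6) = l^3 + 4*l^2 - 20*l - 48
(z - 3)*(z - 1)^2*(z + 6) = z^4 + z^3 - 23*z^2 + 39*z - 18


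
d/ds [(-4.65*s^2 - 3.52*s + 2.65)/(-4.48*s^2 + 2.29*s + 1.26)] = (-26.4181*s^2 + 12.026*s - 10.5037)/(20.0704*s^4 - 20.5184*s^3 - 6.0455*s^2 + 5.7708*s + 1.5876)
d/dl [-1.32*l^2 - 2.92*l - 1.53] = -2.64*l - 2.92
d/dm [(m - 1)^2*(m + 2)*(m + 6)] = 4*m^3 + 18*m^2 - 6*m - 16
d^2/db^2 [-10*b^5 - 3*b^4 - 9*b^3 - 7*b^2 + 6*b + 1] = -200*b^3 - 36*b^2 - 54*b - 14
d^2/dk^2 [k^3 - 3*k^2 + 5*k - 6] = 6*k - 6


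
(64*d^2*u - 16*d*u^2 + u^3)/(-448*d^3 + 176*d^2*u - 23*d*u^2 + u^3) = u/(-7*d + u)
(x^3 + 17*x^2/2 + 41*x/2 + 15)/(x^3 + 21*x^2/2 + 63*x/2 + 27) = (x^2 + 7*x + 10)/(x^2 + 9*x + 18)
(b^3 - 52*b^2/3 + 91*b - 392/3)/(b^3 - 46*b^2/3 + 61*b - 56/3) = (3*b - 7)/(3*b - 1)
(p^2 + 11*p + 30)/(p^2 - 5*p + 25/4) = 4*(p^2 + 11*p + 30)/(4*p^2 - 20*p + 25)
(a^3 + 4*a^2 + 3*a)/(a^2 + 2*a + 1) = a*(a + 3)/(a + 1)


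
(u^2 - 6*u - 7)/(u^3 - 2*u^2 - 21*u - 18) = (u - 7)/(u^2 - 3*u - 18)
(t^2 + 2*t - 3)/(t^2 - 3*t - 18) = (t - 1)/(t - 6)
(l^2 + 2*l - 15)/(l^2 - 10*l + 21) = (l + 5)/(l - 7)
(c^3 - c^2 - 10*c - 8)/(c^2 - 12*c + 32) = (c^2 + 3*c + 2)/(c - 8)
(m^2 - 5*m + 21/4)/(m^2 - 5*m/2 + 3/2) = (m - 7/2)/(m - 1)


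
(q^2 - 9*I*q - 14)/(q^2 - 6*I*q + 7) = (q - 2*I)/(q + I)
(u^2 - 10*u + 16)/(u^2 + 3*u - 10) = (u - 8)/(u + 5)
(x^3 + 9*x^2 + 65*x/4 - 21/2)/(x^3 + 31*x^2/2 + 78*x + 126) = (x - 1/2)/(x + 6)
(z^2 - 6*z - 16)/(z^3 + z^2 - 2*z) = (z - 8)/(z*(z - 1))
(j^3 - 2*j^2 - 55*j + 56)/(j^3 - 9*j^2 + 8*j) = (j + 7)/j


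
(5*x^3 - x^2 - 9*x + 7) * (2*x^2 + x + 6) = 10*x^5 + 3*x^4 + 11*x^3 - x^2 - 47*x + 42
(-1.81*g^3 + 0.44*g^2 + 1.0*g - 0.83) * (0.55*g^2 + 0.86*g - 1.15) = -0.9955*g^5 - 1.3146*g^4 + 3.0099*g^3 - 0.1025*g^2 - 1.8638*g + 0.9545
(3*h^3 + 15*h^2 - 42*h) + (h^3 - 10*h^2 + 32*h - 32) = 4*h^3 + 5*h^2 - 10*h - 32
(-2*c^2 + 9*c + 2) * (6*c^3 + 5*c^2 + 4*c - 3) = -12*c^5 + 44*c^4 + 49*c^3 + 52*c^2 - 19*c - 6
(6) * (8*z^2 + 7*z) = 48*z^2 + 42*z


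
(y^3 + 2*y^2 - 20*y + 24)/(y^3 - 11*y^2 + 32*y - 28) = (y + 6)/(y - 7)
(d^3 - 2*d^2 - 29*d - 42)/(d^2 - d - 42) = (d^2 + 5*d + 6)/(d + 6)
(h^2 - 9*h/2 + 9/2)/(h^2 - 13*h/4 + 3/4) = 2*(2*h - 3)/(4*h - 1)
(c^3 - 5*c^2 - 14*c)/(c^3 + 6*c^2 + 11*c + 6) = c*(c - 7)/(c^2 + 4*c + 3)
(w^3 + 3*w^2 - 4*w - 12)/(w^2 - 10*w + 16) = (w^2 + 5*w + 6)/(w - 8)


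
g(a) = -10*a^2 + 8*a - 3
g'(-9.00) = 188.00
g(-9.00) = -885.00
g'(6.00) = -112.00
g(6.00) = -315.00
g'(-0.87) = 25.40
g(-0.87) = -17.53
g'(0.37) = 0.60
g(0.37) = -1.41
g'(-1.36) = 35.20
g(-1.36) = -32.38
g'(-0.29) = 13.80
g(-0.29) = -6.16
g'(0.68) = -5.60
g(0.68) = -2.18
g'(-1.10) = 30.00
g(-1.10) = -23.90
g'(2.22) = -36.40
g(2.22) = -34.52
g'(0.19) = 4.20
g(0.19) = -1.84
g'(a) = 8 - 20*a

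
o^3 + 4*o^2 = o^2*(o + 4)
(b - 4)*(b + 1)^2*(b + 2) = b^4 - 11*b^2 - 18*b - 8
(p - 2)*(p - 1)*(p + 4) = p^3 + p^2 - 10*p + 8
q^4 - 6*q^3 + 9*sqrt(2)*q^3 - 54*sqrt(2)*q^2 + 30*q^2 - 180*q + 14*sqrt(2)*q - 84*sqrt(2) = (q - 6)*(q + sqrt(2))^2*(q + 7*sqrt(2))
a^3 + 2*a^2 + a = a*(a + 1)^2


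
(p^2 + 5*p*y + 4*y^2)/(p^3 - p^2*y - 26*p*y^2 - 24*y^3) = 1/(p - 6*y)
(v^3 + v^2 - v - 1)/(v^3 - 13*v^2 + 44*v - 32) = (v^2 + 2*v + 1)/(v^2 - 12*v + 32)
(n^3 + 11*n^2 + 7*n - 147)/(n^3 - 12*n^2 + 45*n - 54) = (n^2 + 14*n + 49)/(n^2 - 9*n + 18)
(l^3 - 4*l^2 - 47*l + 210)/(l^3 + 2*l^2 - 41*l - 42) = (l - 5)/(l + 1)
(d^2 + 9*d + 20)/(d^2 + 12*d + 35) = (d + 4)/(d + 7)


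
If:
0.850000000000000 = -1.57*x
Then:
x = -0.54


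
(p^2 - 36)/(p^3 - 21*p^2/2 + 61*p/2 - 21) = 2*(p + 6)/(2*p^2 - 9*p + 7)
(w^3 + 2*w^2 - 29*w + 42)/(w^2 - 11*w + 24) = (w^2 + 5*w - 14)/(w - 8)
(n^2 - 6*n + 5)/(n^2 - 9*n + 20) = (n - 1)/(n - 4)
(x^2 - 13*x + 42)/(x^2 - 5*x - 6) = (x - 7)/(x + 1)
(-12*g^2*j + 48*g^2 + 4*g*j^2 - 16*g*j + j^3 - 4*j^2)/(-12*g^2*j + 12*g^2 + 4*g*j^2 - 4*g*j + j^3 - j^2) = (j - 4)/(j - 1)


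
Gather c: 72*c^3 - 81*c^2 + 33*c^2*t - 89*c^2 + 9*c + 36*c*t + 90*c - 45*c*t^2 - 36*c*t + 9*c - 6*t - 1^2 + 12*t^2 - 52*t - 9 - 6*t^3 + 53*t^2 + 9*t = 72*c^3 + c^2*(33*t - 170) + c*(108 - 45*t^2) - 6*t^3 + 65*t^2 - 49*t - 10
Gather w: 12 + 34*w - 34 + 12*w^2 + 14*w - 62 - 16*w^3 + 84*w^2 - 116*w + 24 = -16*w^3 + 96*w^2 - 68*w - 60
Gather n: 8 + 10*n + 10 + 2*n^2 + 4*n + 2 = 2*n^2 + 14*n + 20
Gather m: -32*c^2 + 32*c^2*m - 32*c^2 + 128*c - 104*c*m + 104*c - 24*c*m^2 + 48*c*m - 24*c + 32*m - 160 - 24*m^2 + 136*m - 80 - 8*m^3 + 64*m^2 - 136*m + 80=-64*c^2 + 208*c - 8*m^3 + m^2*(40 - 24*c) + m*(32*c^2 - 56*c + 32) - 160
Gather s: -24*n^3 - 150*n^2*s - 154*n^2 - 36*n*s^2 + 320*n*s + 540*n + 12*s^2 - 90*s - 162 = -24*n^3 - 154*n^2 + 540*n + s^2*(12 - 36*n) + s*(-150*n^2 + 320*n - 90) - 162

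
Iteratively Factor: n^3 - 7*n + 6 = (n - 2)*(n^2 + 2*n - 3) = (n - 2)*(n - 1)*(n + 3)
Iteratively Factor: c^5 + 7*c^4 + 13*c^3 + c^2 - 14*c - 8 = (c + 1)*(c^4 + 6*c^3 + 7*c^2 - 6*c - 8) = (c - 1)*(c + 1)*(c^3 + 7*c^2 + 14*c + 8) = (c - 1)*(c + 1)*(c + 2)*(c^2 + 5*c + 4) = (c - 1)*(c + 1)^2*(c + 2)*(c + 4)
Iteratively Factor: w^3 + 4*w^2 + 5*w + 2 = (w + 1)*(w^2 + 3*w + 2) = (w + 1)*(w + 2)*(w + 1)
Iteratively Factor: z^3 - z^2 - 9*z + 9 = (z - 3)*(z^2 + 2*z - 3) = (z - 3)*(z + 3)*(z - 1)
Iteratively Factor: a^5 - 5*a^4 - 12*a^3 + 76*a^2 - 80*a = (a - 5)*(a^4 - 12*a^2 + 16*a) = (a - 5)*(a - 2)*(a^3 + 2*a^2 - 8*a) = a*(a - 5)*(a - 2)*(a^2 + 2*a - 8) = a*(a - 5)*(a - 2)*(a + 4)*(a - 2)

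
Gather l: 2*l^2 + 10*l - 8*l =2*l^2 + 2*l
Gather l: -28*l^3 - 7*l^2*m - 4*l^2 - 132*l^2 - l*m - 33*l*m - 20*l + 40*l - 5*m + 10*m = -28*l^3 + l^2*(-7*m - 136) + l*(20 - 34*m) + 5*m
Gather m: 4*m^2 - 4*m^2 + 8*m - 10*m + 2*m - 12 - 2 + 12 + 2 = 0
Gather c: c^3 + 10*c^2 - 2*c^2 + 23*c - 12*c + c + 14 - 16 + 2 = c^3 + 8*c^2 + 12*c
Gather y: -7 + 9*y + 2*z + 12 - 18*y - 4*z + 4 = -9*y - 2*z + 9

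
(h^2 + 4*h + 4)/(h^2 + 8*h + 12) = (h + 2)/(h + 6)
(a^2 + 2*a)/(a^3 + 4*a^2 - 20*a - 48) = a/(a^2 + 2*a - 24)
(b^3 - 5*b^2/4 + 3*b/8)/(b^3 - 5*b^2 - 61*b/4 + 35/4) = b*(4*b - 3)/(2*(2*b^2 - 9*b - 35))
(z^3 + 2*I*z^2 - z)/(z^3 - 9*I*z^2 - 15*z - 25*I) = z*(z + I)/(z^2 - 10*I*z - 25)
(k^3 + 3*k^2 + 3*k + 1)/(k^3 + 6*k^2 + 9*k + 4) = (k + 1)/(k + 4)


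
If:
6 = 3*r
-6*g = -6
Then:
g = 1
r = 2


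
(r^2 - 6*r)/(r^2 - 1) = r*(r - 6)/(r^2 - 1)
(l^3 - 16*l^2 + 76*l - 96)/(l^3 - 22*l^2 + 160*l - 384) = (l - 2)/(l - 8)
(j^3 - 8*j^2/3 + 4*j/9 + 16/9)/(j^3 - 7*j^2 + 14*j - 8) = (9*j^2 - 6*j - 8)/(9*(j^2 - 5*j + 4))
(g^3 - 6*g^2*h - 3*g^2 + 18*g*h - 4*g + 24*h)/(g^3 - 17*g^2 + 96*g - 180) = (g^3 - 6*g^2*h - 3*g^2 + 18*g*h - 4*g + 24*h)/(g^3 - 17*g^2 + 96*g - 180)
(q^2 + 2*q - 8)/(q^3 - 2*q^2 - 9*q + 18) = (q + 4)/(q^2 - 9)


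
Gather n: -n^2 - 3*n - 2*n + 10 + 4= -n^2 - 5*n + 14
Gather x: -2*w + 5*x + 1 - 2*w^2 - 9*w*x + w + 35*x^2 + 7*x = -2*w^2 - w + 35*x^2 + x*(12 - 9*w) + 1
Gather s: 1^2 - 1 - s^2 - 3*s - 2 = -s^2 - 3*s - 2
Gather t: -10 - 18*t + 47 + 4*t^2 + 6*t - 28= 4*t^2 - 12*t + 9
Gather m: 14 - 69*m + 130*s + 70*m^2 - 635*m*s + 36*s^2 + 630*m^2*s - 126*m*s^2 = m^2*(630*s + 70) + m*(-126*s^2 - 635*s - 69) + 36*s^2 + 130*s + 14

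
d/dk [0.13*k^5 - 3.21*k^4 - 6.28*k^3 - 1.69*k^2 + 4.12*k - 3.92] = 0.65*k^4 - 12.84*k^3 - 18.84*k^2 - 3.38*k + 4.12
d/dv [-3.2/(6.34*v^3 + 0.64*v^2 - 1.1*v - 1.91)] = (60.864*v^2 + 4.096*v - 3.52)/(6.34*v^3 + 0.64*v^2 - 1.1*v - 1.91)^2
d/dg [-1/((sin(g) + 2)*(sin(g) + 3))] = (2*sin(g) + 5)*cos(g)/((sin(g) + 2)^2*(sin(g) + 3)^2)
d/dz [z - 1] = 1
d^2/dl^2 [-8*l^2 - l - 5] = -16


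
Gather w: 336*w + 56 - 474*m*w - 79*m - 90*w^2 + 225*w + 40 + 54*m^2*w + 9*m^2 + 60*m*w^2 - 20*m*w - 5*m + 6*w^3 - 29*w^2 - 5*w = 9*m^2 - 84*m + 6*w^3 + w^2*(60*m - 119) + w*(54*m^2 - 494*m + 556) + 96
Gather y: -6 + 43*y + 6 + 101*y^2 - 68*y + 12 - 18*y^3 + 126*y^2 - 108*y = -18*y^3 + 227*y^2 - 133*y + 12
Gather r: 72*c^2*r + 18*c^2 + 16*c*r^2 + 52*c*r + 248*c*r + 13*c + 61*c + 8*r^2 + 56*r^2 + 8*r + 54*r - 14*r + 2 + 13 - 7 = 18*c^2 + 74*c + r^2*(16*c + 64) + r*(72*c^2 + 300*c + 48) + 8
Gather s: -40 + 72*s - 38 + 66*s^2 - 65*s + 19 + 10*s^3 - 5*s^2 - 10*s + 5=10*s^3 + 61*s^2 - 3*s - 54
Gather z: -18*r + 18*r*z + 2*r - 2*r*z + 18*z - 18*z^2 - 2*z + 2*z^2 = -16*r - 16*z^2 + z*(16*r + 16)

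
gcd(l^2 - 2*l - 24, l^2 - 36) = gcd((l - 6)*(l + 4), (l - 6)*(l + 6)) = l - 6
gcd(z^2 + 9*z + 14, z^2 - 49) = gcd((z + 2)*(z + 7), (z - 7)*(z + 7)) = z + 7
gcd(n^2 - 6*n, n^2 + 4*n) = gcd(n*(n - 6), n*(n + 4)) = n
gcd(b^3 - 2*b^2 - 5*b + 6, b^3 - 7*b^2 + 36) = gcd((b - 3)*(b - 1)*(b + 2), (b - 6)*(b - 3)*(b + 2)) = b^2 - b - 6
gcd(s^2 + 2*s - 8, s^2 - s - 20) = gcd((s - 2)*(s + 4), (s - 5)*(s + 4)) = s + 4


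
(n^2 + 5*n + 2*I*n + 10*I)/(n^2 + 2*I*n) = (n + 5)/n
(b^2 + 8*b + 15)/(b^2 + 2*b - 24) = (b^2 + 8*b + 15)/(b^2 + 2*b - 24)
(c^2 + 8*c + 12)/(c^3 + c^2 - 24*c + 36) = (c + 2)/(c^2 - 5*c + 6)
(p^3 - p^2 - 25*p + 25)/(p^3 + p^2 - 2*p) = (p^2 - 25)/(p*(p + 2))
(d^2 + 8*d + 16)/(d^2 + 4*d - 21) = (d^2 + 8*d + 16)/(d^2 + 4*d - 21)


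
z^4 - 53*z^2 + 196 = (z - 7)*(z - 2)*(z + 2)*(z + 7)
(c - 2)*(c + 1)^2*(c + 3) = c^4 + 3*c^3 - 3*c^2 - 11*c - 6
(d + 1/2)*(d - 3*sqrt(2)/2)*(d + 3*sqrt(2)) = d^3 + d^2/2 + 3*sqrt(2)*d^2/2 - 9*d + 3*sqrt(2)*d/4 - 9/2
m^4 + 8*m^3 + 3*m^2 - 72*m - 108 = (m - 3)*(m + 2)*(m + 3)*(m + 6)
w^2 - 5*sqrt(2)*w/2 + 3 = (w - 3*sqrt(2)/2)*(w - sqrt(2))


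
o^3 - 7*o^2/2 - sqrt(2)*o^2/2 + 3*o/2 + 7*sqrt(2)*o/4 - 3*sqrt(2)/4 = (o - 3)*(o - 1/2)*(o - sqrt(2)/2)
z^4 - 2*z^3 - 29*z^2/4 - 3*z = z*(z - 4)*(z + 1/2)*(z + 3/2)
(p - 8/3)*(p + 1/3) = p^2 - 7*p/3 - 8/9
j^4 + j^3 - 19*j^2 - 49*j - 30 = (j - 5)*(j + 1)*(j + 2)*(j + 3)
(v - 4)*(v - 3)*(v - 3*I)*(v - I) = v^4 - 7*v^3 - 4*I*v^3 + 9*v^2 + 28*I*v^2 + 21*v - 48*I*v - 36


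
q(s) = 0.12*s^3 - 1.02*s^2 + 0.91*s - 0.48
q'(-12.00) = 77.23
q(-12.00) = -365.64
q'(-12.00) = 77.23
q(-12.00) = -365.64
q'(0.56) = -0.12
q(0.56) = -0.27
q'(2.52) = -1.94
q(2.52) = -2.74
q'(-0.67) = 2.44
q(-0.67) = -1.58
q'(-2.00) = 6.43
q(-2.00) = -7.34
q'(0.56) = -0.12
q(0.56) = -0.27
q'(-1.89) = 6.05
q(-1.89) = -6.65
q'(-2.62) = 8.73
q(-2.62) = -12.02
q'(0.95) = -0.70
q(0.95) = -0.43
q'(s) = 0.36*s^2 - 2.04*s + 0.91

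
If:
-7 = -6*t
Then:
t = 7/6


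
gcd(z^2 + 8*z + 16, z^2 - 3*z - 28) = z + 4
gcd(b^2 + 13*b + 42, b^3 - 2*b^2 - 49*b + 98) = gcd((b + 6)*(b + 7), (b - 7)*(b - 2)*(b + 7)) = b + 7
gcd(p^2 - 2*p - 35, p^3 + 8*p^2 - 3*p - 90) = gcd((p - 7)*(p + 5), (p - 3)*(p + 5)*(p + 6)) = p + 5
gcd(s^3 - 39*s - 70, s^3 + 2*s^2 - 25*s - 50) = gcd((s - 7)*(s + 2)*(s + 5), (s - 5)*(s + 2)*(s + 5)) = s^2 + 7*s + 10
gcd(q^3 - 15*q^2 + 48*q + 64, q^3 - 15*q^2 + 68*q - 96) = q - 8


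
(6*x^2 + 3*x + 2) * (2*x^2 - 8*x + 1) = 12*x^4 - 42*x^3 - 14*x^2 - 13*x + 2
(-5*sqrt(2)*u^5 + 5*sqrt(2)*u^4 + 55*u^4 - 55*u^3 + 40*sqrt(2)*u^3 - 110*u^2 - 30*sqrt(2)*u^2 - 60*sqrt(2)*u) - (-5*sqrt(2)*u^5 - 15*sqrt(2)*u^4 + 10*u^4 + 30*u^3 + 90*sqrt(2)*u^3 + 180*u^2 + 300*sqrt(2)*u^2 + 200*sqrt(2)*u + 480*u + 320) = 20*sqrt(2)*u^4 + 45*u^4 - 85*u^3 - 50*sqrt(2)*u^3 - 330*sqrt(2)*u^2 - 290*u^2 - 480*u - 260*sqrt(2)*u - 320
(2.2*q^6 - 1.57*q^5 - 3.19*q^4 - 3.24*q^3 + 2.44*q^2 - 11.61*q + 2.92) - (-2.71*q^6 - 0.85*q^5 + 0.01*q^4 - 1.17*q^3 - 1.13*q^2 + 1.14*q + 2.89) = 4.91*q^6 - 0.72*q^5 - 3.2*q^4 - 2.07*q^3 + 3.57*q^2 - 12.75*q + 0.0299999999999998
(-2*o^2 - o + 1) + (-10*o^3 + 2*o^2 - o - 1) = -10*o^3 - 2*o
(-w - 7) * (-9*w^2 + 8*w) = 9*w^3 + 55*w^2 - 56*w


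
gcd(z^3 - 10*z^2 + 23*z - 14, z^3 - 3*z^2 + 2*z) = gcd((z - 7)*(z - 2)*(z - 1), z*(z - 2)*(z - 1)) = z^2 - 3*z + 2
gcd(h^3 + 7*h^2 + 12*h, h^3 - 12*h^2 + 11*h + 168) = h + 3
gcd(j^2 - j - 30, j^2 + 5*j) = j + 5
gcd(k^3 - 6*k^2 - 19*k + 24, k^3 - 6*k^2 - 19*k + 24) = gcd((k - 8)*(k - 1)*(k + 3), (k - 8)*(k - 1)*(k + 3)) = k^3 - 6*k^2 - 19*k + 24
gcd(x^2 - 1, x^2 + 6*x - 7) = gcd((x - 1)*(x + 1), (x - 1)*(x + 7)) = x - 1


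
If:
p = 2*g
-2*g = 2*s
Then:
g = -s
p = -2*s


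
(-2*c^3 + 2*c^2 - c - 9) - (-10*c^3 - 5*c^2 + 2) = 8*c^3 + 7*c^2 - c - 11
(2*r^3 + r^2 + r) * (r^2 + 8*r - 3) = 2*r^5 + 17*r^4 + 3*r^3 + 5*r^2 - 3*r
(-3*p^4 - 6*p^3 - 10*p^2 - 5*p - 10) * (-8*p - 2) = 24*p^5 + 54*p^4 + 92*p^3 + 60*p^2 + 90*p + 20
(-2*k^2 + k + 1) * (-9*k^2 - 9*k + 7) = 18*k^4 + 9*k^3 - 32*k^2 - 2*k + 7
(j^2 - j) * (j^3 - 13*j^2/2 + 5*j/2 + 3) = j^5 - 15*j^4/2 + 9*j^3 + j^2/2 - 3*j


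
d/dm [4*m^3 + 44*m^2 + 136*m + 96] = 12*m^2 + 88*m + 136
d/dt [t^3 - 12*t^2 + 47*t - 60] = 3*t^2 - 24*t + 47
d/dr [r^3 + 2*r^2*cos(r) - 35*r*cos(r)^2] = -2*r^2*sin(r) + 3*r^2 + 35*r*sin(2*r) + 4*r*cos(r) - 35*cos(r)^2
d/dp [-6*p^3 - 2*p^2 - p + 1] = -18*p^2 - 4*p - 1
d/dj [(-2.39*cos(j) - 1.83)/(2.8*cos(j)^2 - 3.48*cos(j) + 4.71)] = (-6.692*cos(j)^2 - 10.248*cos(j) + 17.6253)*sin(j)/(7.84*cos(j)^4 - 19.488*cos(j)^3 + 38.4864*cos(j)^2 - 32.7816*cos(j) + 22.1841)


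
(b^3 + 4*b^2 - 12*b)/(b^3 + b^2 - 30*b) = (b - 2)/(b - 5)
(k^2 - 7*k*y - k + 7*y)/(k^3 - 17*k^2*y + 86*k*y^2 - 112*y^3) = (k - 1)/(k^2 - 10*k*y + 16*y^2)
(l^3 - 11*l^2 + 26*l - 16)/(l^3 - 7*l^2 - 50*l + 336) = (l^2 - 3*l + 2)/(l^2 + l - 42)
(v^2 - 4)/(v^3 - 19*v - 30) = (v - 2)/(v^2 - 2*v - 15)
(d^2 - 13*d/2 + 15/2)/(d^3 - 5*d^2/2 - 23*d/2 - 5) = (2*d - 3)/(2*d^2 + 5*d + 2)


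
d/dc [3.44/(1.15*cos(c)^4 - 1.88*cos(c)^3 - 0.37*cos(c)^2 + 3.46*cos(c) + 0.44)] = (15.824*cos(c)^3 - 19.4016*cos(c)^2 - 2.5456*cos(c) + 11.9024)*sin(c)/(1.15*cos(c)^4 - 1.88*cos(c)^3 - 0.37*cos(c)^2 + 3.46*cos(c) + 0.44)^2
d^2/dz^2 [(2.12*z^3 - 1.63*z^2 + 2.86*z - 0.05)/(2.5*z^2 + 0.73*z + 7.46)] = (1.4210854715202e-14*z^5 - 1.4210854715202e-14*z^4 - 35.1170040000001*z^3 + 249.792576*z^2 + 387.306852*z - 210.762482)/(15.625*z^6 + 13.6875*z^5 + 143.87175*z^4 + 82.076017*z^3 + 429.313302*z^2 + 121.877004*z + 415.160936)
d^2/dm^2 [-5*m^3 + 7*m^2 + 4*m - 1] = 14 - 30*m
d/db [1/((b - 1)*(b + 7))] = 2*(-b - 3)/(b^4 + 12*b^3 + 22*b^2 - 84*b + 49)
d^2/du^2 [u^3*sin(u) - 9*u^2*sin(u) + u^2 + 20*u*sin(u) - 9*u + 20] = -u^3*sin(u) + 9*u^2*sin(u) + 6*u^2*cos(u) - 14*u*sin(u) - 36*u*cos(u) - 18*sin(u) + 40*cos(u) + 2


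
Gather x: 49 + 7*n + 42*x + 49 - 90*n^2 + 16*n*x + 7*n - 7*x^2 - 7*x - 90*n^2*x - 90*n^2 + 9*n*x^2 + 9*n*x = -180*n^2 + 14*n + x^2*(9*n - 7) + x*(-90*n^2 + 25*n + 35) + 98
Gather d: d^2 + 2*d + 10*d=d^2 + 12*d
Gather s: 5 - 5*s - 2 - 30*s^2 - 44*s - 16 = -30*s^2 - 49*s - 13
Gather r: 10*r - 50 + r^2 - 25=r^2 + 10*r - 75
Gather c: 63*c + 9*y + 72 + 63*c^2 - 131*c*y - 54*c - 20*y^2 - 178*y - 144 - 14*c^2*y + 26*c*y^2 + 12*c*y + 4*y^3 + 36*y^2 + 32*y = c^2*(63 - 14*y) + c*(26*y^2 - 119*y + 9) + 4*y^3 + 16*y^2 - 137*y - 72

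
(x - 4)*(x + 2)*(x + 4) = x^3 + 2*x^2 - 16*x - 32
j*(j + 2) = j^2 + 2*j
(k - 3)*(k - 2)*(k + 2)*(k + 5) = k^4 + 2*k^3 - 19*k^2 - 8*k + 60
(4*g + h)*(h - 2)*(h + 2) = 4*g*h^2 - 16*g + h^3 - 4*h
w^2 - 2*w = w*(w - 2)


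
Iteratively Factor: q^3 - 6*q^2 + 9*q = (q - 3)*(q^2 - 3*q) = q*(q - 3)*(q - 3)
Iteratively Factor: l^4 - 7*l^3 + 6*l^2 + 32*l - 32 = (l + 2)*(l^3 - 9*l^2 + 24*l - 16) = (l - 4)*(l + 2)*(l^2 - 5*l + 4) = (l - 4)^2*(l + 2)*(l - 1)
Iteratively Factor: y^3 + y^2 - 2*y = (y - 1)*(y^2 + 2*y) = (y - 1)*(y + 2)*(y)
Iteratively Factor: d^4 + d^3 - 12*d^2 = (d - 3)*(d^3 + 4*d^2) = d*(d - 3)*(d^2 + 4*d) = d*(d - 3)*(d + 4)*(d)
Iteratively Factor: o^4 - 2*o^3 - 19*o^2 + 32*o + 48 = (o - 3)*(o^3 + o^2 - 16*o - 16) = (o - 4)*(o - 3)*(o^2 + 5*o + 4) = (o - 4)*(o - 3)*(o + 1)*(o + 4)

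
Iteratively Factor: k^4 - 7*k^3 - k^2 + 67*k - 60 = (k + 3)*(k^3 - 10*k^2 + 29*k - 20) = (k - 5)*(k + 3)*(k^2 - 5*k + 4) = (k - 5)*(k - 1)*(k + 3)*(k - 4)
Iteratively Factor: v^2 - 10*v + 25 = (v - 5)*(v - 5)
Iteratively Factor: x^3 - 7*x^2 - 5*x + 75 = (x + 3)*(x^2 - 10*x + 25) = (x - 5)*(x + 3)*(x - 5)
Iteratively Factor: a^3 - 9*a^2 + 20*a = (a)*(a^2 - 9*a + 20) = a*(a - 4)*(a - 5)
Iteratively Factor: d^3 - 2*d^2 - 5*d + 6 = (d - 1)*(d^2 - d - 6) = (d - 3)*(d - 1)*(d + 2)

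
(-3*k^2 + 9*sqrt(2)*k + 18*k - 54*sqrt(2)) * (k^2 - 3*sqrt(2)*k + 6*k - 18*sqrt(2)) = -3*k^4 + 18*sqrt(2)*k^3 + 54*k^2 - 648*sqrt(2)*k + 1944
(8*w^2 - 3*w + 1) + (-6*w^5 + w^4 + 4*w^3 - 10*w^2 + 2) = -6*w^5 + w^4 + 4*w^3 - 2*w^2 - 3*w + 3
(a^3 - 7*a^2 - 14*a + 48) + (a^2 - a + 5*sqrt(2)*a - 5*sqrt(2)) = a^3 - 6*a^2 - 15*a + 5*sqrt(2)*a - 5*sqrt(2) + 48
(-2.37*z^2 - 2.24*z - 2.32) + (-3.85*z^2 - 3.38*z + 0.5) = -6.22*z^2 - 5.62*z - 1.82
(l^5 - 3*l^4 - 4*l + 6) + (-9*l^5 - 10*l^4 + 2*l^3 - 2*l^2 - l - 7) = -8*l^5 - 13*l^4 + 2*l^3 - 2*l^2 - 5*l - 1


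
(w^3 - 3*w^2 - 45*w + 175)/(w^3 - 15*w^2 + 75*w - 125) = (w + 7)/(w - 5)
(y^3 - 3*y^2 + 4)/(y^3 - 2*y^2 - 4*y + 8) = (y + 1)/(y + 2)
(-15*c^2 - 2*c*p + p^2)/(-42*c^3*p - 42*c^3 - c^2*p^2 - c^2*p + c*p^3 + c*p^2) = (15*c^2 + 2*c*p - p^2)/(c*(42*c^2*p + 42*c^2 + c*p^2 + c*p - p^3 - p^2))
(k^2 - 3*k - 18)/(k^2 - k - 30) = (k + 3)/(k + 5)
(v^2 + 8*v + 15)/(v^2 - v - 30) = (v + 3)/(v - 6)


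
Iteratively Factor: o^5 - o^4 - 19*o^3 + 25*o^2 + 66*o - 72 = (o + 2)*(o^4 - 3*o^3 - 13*o^2 + 51*o - 36) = (o - 3)*(o + 2)*(o^3 - 13*o + 12) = (o - 3)*(o + 2)*(o + 4)*(o^2 - 4*o + 3) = (o - 3)*(o - 1)*(o + 2)*(o + 4)*(o - 3)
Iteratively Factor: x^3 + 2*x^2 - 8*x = (x + 4)*(x^2 - 2*x) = (x - 2)*(x + 4)*(x)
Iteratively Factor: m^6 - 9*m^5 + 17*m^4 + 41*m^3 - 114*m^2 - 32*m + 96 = (m + 2)*(m^5 - 11*m^4 + 39*m^3 - 37*m^2 - 40*m + 48) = (m - 1)*(m + 2)*(m^4 - 10*m^3 + 29*m^2 - 8*m - 48) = (m - 4)*(m - 1)*(m + 2)*(m^3 - 6*m^2 + 5*m + 12) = (m - 4)*(m - 3)*(m - 1)*(m + 2)*(m^2 - 3*m - 4) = (m - 4)*(m - 3)*(m - 1)*(m + 1)*(m + 2)*(m - 4)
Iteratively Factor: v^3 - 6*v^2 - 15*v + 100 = (v - 5)*(v^2 - v - 20) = (v - 5)^2*(v + 4)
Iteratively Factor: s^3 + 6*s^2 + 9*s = (s + 3)*(s^2 + 3*s) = s*(s + 3)*(s + 3)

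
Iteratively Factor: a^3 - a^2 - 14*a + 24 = (a + 4)*(a^2 - 5*a + 6) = (a - 3)*(a + 4)*(a - 2)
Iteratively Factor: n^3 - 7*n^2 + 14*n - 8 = (n - 1)*(n^2 - 6*n + 8) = (n - 2)*(n - 1)*(n - 4)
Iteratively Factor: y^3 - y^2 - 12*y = (y - 4)*(y^2 + 3*y) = y*(y - 4)*(y + 3)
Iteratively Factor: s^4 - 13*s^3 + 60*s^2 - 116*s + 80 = (s - 2)*(s^3 - 11*s^2 + 38*s - 40) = (s - 4)*(s - 2)*(s^2 - 7*s + 10) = (s - 4)*(s - 2)^2*(s - 5)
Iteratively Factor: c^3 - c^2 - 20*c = (c)*(c^2 - c - 20) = c*(c + 4)*(c - 5)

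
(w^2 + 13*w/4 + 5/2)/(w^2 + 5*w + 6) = (w + 5/4)/(w + 3)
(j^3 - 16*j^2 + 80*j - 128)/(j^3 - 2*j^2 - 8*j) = (j^2 - 12*j + 32)/(j*(j + 2))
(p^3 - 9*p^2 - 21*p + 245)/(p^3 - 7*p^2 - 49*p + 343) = (p + 5)/(p + 7)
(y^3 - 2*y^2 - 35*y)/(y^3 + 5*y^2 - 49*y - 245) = y/(y + 7)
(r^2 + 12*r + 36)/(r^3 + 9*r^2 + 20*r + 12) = (r + 6)/(r^2 + 3*r + 2)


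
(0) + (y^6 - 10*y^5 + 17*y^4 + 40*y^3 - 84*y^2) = y^6 - 10*y^5 + 17*y^4 + 40*y^3 - 84*y^2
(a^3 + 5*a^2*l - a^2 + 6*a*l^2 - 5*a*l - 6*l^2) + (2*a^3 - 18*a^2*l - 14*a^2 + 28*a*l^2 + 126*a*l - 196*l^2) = 3*a^3 - 13*a^2*l - 15*a^2 + 34*a*l^2 + 121*a*l - 202*l^2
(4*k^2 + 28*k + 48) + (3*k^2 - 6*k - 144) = 7*k^2 + 22*k - 96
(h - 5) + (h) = 2*h - 5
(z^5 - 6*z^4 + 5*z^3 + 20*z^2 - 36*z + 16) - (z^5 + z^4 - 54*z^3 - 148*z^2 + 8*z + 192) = -7*z^4 + 59*z^3 + 168*z^2 - 44*z - 176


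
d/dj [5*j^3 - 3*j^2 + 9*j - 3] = 15*j^2 - 6*j + 9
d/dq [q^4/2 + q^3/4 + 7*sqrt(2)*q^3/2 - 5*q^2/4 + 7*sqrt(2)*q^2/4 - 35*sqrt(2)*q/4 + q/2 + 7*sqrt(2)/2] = 2*q^3 + 3*q^2/4 + 21*sqrt(2)*q^2/2 - 5*q/2 + 7*sqrt(2)*q/2 - 35*sqrt(2)/4 + 1/2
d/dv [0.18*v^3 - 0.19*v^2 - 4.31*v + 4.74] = 0.54*v^2 - 0.38*v - 4.31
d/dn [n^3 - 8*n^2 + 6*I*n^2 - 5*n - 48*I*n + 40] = 3*n^2 + n*(-16 + 12*I) - 5 - 48*I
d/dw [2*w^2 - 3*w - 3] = 4*w - 3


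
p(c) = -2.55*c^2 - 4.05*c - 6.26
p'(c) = -5.1*c - 4.05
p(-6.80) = -96.63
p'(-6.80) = 30.63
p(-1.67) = -6.61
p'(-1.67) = 4.47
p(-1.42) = -5.65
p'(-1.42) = 3.19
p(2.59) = -33.86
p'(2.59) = -17.26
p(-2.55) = -12.51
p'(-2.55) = 8.96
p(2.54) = -33.00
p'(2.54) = -17.00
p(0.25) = -7.43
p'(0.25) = -5.32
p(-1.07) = -4.85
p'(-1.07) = 1.41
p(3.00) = -41.36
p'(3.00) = -19.35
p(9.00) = -249.26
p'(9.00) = -49.95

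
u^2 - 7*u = u*(u - 7)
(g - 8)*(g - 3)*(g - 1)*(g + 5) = g^4 - 7*g^3 - 25*g^2 + 151*g - 120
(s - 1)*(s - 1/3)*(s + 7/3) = s^3 + s^2 - 25*s/9 + 7/9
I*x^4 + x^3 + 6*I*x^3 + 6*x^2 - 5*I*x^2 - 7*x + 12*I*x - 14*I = (x + 7)*(x - 2*I)*(x + I)*(I*x - I)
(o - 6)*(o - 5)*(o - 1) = o^3 - 12*o^2 + 41*o - 30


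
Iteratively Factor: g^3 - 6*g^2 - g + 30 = (g - 3)*(g^2 - 3*g - 10) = (g - 5)*(g - 3)*(g + 2)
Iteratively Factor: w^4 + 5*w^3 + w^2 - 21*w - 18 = (w + 3)*(w^3 + 2*w^2 - 5*w - 6) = (w + 1)*(w + 3)*(w^2 + w - 6) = (w + 1)*(w + 3)^2*(w - 2)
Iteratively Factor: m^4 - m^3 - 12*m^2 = (m)*(m^3 - m^2 - 12*m) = m*(m + 3)*(m^2 - 4*m) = m*(m - 4)*(m + 3)*(m)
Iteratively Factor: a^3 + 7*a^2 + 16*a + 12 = (a + 3)*(a^2 + 4*a + 4) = (a + 2)*(a + 3)*(a + 2)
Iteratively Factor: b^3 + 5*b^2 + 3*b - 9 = (b + 3)*(b^2 + 2*b - 3) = (b - 1)*(b + 3)*(b + 3)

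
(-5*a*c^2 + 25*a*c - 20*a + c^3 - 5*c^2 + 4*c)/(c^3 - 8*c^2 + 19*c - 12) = (-5*a + c)/(c - 3)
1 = 1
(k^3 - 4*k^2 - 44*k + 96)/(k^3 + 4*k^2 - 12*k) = (k - 8)/k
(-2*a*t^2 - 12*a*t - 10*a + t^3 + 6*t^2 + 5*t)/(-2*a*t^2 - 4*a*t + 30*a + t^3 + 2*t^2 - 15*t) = (t + 1)/(t - 3)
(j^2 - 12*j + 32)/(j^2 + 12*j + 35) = (j^2 - 12*j + 32)/(j^2 + 12*j + 35)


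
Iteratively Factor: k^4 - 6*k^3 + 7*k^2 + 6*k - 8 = (k - 1)*(k^3 - 5*k^2 + 2*k + 8) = (k - 4)*(k - 1)*(k^2 - k - 2) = (k - 4)*(k - 1)*(k + 1)*(k - 2)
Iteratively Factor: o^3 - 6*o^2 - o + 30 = (o - 5)*(o^2 - o - 6) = (o - 5)*(o - 3)*(o + 2)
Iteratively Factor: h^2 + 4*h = (h + 4)*(h)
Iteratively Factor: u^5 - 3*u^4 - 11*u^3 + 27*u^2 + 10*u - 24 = (u - 1)*(u^4 - 2*u^3 - 13*u^2 + 14*u + 24) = (u - 2)*(u - 1)*(u^3 - 13*u - 12) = (u - 4)*(u - 2)*(u - 1)*(u^2 + 4*u + 3) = (u - 4)*(u - 2)*(u - 1)*(u + 1)*(u + 3)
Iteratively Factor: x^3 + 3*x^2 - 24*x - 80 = (x - 5)*(x^2 + 8*x + 16) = (x - 5)*(x + 4)*(x + 4)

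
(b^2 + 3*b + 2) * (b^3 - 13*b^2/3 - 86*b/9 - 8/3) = b^5 - 4*b^4/3 - 185*b^3/9 - 40*b^2 - 244*b/9 - 16/3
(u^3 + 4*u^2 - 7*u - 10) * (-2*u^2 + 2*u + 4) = -2*u^5 - 6*u^4 + 26*u^3 + 22*u^2 - 48*u - 40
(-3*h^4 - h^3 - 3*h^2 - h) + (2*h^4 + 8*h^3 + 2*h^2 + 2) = -h^4 + 7*h^3 - h^2 - h + 2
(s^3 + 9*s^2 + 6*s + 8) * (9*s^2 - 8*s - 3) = 9*s^5 + 73*s^4 - 21*s^3 - 3*s^2 - 82*s - 24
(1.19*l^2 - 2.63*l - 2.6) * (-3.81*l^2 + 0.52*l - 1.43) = -4.5339*l^4 + 10.6391*l^3 + 6.8367*l^2 + 2.4089*l + 3.718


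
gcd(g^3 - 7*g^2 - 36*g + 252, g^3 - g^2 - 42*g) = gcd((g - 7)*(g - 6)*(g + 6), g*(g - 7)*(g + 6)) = g^2 - g - 42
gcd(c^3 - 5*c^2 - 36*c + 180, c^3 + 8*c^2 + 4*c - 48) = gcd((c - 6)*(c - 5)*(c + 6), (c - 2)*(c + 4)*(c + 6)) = c + 6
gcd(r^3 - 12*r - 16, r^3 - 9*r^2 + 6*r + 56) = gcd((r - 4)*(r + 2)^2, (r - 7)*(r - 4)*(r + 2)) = r^2 - 2*r - 8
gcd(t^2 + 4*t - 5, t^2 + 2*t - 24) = 1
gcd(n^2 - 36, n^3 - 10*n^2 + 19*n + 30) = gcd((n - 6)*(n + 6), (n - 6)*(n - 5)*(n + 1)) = n - 6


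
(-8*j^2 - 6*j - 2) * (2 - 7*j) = 56*j^3 + 26*j^2 + 2*j - 4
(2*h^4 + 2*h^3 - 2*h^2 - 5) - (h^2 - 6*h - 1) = 2*h^4 + 2*h^3 - 3*h^2 + 6*h - 4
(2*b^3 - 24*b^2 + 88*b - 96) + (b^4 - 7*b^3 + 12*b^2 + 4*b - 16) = b^4 - 5*b^3 - 12*b^2 + 92*b - 112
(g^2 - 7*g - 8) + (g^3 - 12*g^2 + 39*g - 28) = g^3 - 11*g^2 + 32*g - 36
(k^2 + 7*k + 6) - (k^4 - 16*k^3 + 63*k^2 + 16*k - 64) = -k^4 + 16*k^3 - 62*k^2 - 9*k + 70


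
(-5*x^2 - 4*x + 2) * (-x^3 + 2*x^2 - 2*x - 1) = 5*x^5 - 6*x^4 + 17*x^2 - 2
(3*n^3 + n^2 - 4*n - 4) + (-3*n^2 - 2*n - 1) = 3*n^3 - 2*n^2 - 6*n - 5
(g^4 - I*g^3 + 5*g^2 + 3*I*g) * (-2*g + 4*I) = -2*g^5 + 6*I*g^4 - 6*g^3 + 14*I*g^2 - 12*g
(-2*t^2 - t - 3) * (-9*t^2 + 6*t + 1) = 18*t^4 - 3*t^3 + 19*t^2 - 19*t - 3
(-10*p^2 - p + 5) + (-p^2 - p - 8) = -11*p^2 - 2*p - 3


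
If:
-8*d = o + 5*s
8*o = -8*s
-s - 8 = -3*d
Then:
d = 8/5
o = 16/5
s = -16/5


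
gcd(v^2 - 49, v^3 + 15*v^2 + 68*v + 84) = v + 7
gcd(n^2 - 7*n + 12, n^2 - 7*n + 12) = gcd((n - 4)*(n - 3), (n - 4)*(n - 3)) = n^2 - 7*n + 12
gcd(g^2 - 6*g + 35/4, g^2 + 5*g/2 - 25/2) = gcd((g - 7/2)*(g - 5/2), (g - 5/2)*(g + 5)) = g - 5/2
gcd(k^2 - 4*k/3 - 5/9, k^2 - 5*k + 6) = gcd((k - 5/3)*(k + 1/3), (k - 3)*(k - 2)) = 1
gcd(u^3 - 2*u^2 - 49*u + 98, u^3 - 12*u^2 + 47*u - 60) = 1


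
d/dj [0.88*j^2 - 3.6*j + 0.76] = 1.76*j - 3.6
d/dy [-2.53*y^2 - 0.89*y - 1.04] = -5.06*y - 0.89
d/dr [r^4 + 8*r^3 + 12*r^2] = 4*r*(r^2 + 6*r + 6)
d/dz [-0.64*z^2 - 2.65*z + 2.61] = -1.28*z - 2.65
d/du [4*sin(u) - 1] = 4*cos(u)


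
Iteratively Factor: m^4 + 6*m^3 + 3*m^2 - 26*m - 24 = (m - 2)*(m^3 + 8*m^2 + 19*m + 12) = (m - 2)*(m + 4)*(m^2 + 4*m + 3) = (m - 2)*(m + 1)*(m + 4)*(m + 3)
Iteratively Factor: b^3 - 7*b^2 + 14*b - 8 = (b - 1)*(b^2 - 6*b + 8) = (b - 2)*(b - 1)*(b - 4)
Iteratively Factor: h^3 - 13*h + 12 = (h - 3)*(h^2 + 3*h - 4) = (h - 3)*(h + 4)*(h - 1)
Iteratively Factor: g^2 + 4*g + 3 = (g + 1)*(g + 3)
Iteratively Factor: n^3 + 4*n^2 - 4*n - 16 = (n - 2)*(n^2 + 6*n + 8) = (n - 2)*(n + 4)*(n + 2)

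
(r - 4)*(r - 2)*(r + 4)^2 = r^4 + 2*r^3 - 24*r^2 - 32*r + 128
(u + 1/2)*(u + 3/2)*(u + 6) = u^3 + 8*u^2 + 51*u/4 + 9/2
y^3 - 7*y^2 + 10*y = y*(y - 5)*(y - 2)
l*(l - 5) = l^2 - 5*l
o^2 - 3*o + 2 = (o - 2)*(o - 1)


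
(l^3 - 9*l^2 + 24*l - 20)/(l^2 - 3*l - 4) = (-l^3 + 9*l^2 - 24*l + 20)/(-l^2 + 3*l + 4)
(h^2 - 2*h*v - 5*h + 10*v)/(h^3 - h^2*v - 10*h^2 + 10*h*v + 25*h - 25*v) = (-h + 2*v)/(-h^2 + h*v + 5*h - 5*v)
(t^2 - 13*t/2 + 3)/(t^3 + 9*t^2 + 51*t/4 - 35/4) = 2*(t - 6)/(2*t^2 + 19*t + 35)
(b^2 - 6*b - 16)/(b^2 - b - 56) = (b + 2)/(b + 7)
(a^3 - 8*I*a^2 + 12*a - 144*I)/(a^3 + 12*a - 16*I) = (a^2 - 12*I*a - 36)/(a^2 - 4*I*a - 4)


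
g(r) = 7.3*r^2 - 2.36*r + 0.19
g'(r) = 14.6*r - 2.36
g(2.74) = 48.53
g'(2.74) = 37.64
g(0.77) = 2.70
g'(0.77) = 8.88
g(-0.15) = 0.71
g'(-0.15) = -4.55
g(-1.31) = 15.81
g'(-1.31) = -21.49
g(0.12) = 0.01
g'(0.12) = -0.61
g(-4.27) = 143.37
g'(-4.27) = -64.70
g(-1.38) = 17.35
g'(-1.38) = -22.51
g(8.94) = 562.53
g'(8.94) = 128.16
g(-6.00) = 277.15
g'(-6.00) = -89.96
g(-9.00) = 612.73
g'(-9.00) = -133.76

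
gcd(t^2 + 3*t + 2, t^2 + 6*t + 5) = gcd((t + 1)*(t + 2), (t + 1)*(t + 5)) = t + 1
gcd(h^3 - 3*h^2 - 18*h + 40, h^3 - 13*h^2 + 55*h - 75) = h - 5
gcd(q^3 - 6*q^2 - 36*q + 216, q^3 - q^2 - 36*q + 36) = q^2 - 36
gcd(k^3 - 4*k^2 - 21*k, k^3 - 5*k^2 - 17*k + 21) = k^2 - 4*k - 21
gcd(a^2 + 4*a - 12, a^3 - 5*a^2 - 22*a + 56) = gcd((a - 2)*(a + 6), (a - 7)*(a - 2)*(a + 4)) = a - 2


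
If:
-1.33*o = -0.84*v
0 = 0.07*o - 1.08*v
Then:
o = 0.00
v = 0.00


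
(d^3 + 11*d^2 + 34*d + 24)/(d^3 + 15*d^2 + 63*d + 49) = (d^2 + 10*d + 24)/(d^2 + 14*d + 49)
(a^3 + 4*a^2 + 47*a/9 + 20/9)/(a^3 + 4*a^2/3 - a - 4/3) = (a + 5/3)/(a - 1)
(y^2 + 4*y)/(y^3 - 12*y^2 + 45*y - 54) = y*(y + 4)/(y^3 - 12*y^2 + 45*y - 54)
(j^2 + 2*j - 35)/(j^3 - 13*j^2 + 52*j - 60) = (j + 7)/(j^2 - 8*j + 12)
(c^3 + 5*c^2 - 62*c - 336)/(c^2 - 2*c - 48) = c + 7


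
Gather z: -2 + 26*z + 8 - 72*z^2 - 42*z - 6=-72*z^2 - 16*z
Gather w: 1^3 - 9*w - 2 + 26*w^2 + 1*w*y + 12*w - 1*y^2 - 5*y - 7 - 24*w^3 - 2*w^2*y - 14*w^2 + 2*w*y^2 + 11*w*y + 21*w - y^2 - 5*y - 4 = -24*w^3 + w^2*(12 - 2*y) + w*(2*y^2 + 12*y + 24) - 2*y^2 - 10*y - 12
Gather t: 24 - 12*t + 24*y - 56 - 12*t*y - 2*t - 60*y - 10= t*(-12*y - 14) - 36*y - 42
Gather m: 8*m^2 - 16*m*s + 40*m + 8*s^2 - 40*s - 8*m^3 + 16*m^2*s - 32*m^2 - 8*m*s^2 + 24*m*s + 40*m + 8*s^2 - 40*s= -8*m^3 + m^2*(16*s - 24) + m*(-8*s^2 + 8*s + 80) + 16*s^2 - 80*s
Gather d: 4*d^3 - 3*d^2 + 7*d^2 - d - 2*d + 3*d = 4*d^3 + 4*d^2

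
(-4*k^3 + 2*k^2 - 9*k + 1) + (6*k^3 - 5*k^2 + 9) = 2*k^3 - 3*k^2 - 9*k + 10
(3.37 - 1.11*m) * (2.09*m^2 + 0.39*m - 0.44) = -2.3199*m^3 + 6.6104*m^2 + 1.8027*m - 1.4828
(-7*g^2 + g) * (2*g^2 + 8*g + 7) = -14*g^4 - 54*g^3 - 41*g^2 + 7*g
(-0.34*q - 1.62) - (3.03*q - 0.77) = -3.37*q - 0.85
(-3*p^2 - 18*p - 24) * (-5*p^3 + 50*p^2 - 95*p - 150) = 15*p^5 - 60*p^4 - 495*p^3 + 960*p^2 + 4980*p + 3600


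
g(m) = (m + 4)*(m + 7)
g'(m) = 2*m + 11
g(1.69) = 49.45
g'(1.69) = 14.38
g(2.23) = 57.50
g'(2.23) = 15.46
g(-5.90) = -2.09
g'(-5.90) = -0.80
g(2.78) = 66.31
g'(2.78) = 16.56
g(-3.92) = 0.25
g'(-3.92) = 3.16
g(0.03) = 28.33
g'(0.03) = 11.06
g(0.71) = 36.31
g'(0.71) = 12.42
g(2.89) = 68.14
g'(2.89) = 16.78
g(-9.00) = 10.00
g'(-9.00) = -7.00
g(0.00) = 28.00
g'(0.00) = 11.00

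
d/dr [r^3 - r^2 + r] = 3*r^2 - 2*r + 1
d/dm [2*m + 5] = 2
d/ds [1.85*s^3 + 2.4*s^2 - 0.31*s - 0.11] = 5.55*s^2 + 4.8*s - 0.31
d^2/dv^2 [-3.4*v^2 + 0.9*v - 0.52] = -6.80000000000000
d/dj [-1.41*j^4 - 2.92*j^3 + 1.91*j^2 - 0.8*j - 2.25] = -5.64*j^3 - 8.76*j^2 + 3.82*j - 0.8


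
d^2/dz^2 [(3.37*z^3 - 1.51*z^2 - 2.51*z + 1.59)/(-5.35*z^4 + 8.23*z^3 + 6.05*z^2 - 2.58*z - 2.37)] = (-192.91565*z^9 + 259.31985*z^8 - 191.27748*z^7 - 1389.336922*z^6 + 2978.926026*z^5 - 879.915792000001*z^4 - 1382.686154*z^3 + 689.066856*z^2 + 65.195298*z - 80.496036)/(153.130375*z^12 - 706.689525*z^11 + 567.61467*z^10 + 1262.403533*z^9 - 1119.968175*z^8 - 1506.625689*z^7 + 677.477584*z^6 + 1023.270624*z^5 - 72.357588*z^4 - 343.467729*z^3 - 54.619731*z^2 + 43.474806*z + 13.312053)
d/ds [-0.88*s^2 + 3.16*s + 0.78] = 3.16 - 1.76*s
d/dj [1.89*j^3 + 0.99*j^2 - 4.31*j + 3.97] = 5.67*j^2 + 1.98*j - 4.31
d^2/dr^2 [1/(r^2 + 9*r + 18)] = 2*(-r^2 - 9*r + (2*r + 9)^2 - 18)/(r^2 + 9*r + 18)^3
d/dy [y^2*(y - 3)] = 3*y*(y - 2)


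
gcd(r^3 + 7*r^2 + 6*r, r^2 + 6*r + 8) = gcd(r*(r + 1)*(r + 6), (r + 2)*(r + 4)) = 1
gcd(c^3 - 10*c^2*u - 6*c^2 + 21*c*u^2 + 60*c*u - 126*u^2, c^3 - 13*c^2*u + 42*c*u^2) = -c + 7*u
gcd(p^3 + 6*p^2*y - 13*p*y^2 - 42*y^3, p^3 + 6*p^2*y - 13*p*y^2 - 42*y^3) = -p^3 - 6*p^2*y + 13*p*y^2 + 42*y^3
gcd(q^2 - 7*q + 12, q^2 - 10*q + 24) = q - 4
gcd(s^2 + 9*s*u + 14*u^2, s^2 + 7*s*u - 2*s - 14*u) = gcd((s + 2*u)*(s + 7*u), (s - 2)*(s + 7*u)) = s + 7*u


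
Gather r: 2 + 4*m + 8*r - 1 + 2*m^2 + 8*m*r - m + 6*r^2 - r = 2*m^2 + 3*m + 6*r^2 + r*(8*m + 7) + 1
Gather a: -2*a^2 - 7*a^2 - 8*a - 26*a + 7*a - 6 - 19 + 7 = -9*a^2 - 27*a - 18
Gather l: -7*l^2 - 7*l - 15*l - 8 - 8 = -7*l^2 - 22*l - 16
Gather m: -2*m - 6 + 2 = -2*m - 4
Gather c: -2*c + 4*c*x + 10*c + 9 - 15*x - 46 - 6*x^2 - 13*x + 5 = c*(4*x + 8) - 6*x^2 - 28*x - 32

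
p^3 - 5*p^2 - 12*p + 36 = (p - 6)*(p - 2)*(p + 3)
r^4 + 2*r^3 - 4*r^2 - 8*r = r*(r - 2)*(r + 2)^2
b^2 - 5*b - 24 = (b - 8)*(b + 3)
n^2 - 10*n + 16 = (n - 8)*(n - 2)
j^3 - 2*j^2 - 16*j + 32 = (j - 4)*(j - 2)*(j + 4)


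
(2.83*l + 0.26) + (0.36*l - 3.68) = 3.19*l - 3.42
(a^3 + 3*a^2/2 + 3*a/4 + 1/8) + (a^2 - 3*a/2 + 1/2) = a^3 + 5*a^2/2 - 3*a/4 + 5/8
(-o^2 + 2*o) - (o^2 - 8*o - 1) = -2*o^2 + 10*o + 1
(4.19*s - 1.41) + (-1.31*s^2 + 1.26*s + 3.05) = -1.31*s^2 + 5.45*s + 1.64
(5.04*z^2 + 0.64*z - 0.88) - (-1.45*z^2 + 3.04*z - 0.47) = 6.49*z^2 - 2.4*z - 0.41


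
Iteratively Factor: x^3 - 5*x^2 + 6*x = (x - 3)*(x^2 - 2*x) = x*(x - 3)*(x - 2)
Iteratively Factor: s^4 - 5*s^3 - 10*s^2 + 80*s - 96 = (s + 4)*(s^3 - 9*s^2 + 26*s - 24) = (s - 2)*(s + 4)*(s^2 - 7*s + 12) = (s - 4)*(s - 2)*(s + 4)*(s - 3)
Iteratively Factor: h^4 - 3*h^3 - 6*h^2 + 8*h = (h - 4)*(h^3 + h^2 - 2*h) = h*(h - 4)*(h^2 + h - 2) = h*(h - 4)*(h + 2)*(h - 1)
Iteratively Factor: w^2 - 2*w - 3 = (w - 3)*(w + 1)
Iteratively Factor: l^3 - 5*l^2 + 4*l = (l - 4)*(l^2 - l) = l*(l - 4)*(l - 1)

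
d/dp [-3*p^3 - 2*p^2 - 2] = p*(-9*p - 4)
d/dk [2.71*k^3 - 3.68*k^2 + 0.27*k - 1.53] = 8.13*k^2 - 7.36*k + 0.27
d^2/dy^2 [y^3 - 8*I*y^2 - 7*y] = 6*y - 16*I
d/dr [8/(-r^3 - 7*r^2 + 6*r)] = 8*(3*r^2 + 14*r - 6)/(r^2*(r^2 + 7*r - 6)^2)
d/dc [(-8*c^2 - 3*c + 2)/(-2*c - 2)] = (8*c^2 + 16*c + 5)/(2*(c^2 + 2*c + 1))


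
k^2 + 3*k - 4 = (k - 1)*(k + 4)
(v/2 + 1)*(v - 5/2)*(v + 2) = v^3/2 + 3*v^2/4 - 3*v - 5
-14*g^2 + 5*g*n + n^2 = (-2*g + n)*(7*g + n)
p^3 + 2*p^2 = p^2*(p + 2)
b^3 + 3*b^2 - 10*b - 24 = (b - 3)*(b + 2)*(b + 4)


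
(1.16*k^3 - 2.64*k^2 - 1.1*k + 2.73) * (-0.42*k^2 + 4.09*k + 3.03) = -0.4872*k^5 + 5.8532*k^4 - 6.8208*k^3 - 13.6448*k^2 + 7.8327*k + 8.2719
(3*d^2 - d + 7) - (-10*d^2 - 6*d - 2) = 13*d^2 + 5*d + 9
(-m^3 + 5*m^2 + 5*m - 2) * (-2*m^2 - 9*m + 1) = 2*m^5 - m^4 - 56*m^3 - 36*m^2 + 23*m - 2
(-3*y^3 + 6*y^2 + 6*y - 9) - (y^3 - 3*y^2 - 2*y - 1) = -4*y^3 + 9*y^2 + 8*y - 8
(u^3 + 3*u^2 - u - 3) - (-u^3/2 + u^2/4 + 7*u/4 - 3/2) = 3*u^3/2 + 11*u^2/4 - 11*u/4 - 3/2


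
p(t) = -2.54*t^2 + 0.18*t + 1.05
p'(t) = 0.18 - 5.08*t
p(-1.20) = -2.82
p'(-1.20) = 6.28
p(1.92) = -7.97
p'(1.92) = -9.57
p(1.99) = -8.65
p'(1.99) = -9.93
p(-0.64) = -0.11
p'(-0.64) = 3.43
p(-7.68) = -150.15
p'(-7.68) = 39.19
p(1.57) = -4.93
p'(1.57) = -7.80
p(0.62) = 0.19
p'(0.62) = -2.97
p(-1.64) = -6.08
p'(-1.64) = 8.51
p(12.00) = -362.55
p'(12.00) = -60.78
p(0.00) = 1.05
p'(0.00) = 0.18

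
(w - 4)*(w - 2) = w^2 - 6*w + 8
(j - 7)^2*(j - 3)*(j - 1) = j^4 - 18*j^3 + 108*j^2 - 238*j + 147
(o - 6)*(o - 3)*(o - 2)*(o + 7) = o^4 - 4*o^3 - 41*o^2 + 216*o - 252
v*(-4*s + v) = -4*s*v + v^2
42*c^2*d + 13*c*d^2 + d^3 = d*(6*c + d)*(7*c + d)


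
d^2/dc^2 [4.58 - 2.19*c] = 0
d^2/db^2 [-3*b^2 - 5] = -6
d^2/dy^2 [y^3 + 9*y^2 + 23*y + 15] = 6*y + 18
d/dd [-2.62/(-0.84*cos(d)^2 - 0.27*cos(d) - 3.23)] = (4.4016*cos(d) + 0.7074)*sin(d)/(0.84*cos(d)^2 + 0.27*cos(d) + 3.23)^2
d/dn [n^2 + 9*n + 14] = 2*n + 9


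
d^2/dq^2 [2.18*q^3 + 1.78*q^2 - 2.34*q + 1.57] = 13.08*q + 3.56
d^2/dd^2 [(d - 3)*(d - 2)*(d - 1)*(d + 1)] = 12*d^2 - 30*d + 10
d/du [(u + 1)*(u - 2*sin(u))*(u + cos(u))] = -(u + 1)*(u - 2*sin(u))*(sin(u) - 1) - (u + 1)*(u + cos(u))*(2*cos(u) - 1) + (u - 2*sin(u))*(u + cos(u))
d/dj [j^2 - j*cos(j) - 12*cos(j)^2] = j*sin(j) + 2*j + 12*sin(2*j) - cos(j)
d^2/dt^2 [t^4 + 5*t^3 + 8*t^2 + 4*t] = 12*t^2 + 30*t + 16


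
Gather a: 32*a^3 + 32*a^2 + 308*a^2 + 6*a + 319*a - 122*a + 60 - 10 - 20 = 32*a^3 + 340*a^2 + 203*a + 30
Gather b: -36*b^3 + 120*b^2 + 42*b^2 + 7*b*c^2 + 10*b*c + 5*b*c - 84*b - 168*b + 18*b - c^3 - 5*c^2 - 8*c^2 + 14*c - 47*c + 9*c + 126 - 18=-36*b^3 + 162*b^2 + b*(7*c^2 + 15*c - 234) - c^3 - 13*c^2 - 24*c + 108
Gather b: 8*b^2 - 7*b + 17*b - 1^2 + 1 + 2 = 8*b^2 + 10*b + 2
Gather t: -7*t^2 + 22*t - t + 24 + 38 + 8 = -7*t^2 + 21*t + 70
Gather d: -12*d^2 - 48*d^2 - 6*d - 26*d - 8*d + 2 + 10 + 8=-60*d^2 - 40*d + 20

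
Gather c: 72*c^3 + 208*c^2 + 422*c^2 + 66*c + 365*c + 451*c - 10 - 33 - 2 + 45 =72*c^3 + 630*c^2 + 882*c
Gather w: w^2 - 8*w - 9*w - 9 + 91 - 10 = w^2 - 17*w + 72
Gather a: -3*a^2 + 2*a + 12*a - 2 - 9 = -3*a^2 + 14*a - 11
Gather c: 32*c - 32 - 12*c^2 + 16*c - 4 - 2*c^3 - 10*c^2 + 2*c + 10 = -2*c^3 - 22*c^2 + 50*c - 26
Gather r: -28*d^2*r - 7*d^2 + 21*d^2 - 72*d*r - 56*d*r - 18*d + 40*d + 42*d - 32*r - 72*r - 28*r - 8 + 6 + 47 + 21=14*d^2 + 64*d + r*(-28*d^2 - 128*d - 132) + 66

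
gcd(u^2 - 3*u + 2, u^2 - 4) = u - 2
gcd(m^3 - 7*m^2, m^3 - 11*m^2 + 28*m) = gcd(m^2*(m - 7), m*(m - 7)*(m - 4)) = m^2 - 7*m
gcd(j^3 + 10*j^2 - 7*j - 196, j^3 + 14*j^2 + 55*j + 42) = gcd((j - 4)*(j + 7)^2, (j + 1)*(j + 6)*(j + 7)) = j + 7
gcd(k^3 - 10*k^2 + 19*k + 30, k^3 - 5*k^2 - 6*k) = k^2 - 5*k - 6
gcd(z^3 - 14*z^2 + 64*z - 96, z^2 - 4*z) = z - 4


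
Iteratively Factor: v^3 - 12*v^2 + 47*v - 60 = (v - 5)*(v^2 - 7*v + 12) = (v - 5)*(v - 4)*(v - 3)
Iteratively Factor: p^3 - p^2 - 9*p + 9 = (p + 3)*(p^2 - 4*p + 3) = (p - 1)*(p + 3)*(p - 3)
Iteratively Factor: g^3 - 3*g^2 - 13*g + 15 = (g + 3)*(g^2 - 6*g + 5) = (g - 5)*(g + 3)*(g - 1)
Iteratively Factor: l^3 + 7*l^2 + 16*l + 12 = (l + 2)*(l^2 + 5*l + 6) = (l + 2)^2*(l + 3)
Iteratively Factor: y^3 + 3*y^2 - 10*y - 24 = (y + 2)*(y^2 + y - 12) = (y - 3)*(y + 2)*(y + 4)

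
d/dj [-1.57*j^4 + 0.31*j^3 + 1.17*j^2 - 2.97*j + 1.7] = -6.28*j^3 + 0.93*j^2 + 2.34*j - 2.97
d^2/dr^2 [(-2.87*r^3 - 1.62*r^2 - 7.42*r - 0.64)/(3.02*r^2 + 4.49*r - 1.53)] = (5.6843418860808e-14*r^4 - 233.654202*r^3 + 38.3616660000001*r^2 - 298.089042*r - 141.25016)/(27.543608*r^6 + 122.851788*r^5 + 140.78787*r^4 - 33.960115*r^3 - 71.326305*r^2 + 31.531923*r - 3.581577)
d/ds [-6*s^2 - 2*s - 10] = -12*s - 2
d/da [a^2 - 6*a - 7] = 2*a - 6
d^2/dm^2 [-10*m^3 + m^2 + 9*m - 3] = 2 - 60*m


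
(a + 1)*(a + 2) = a^2 + 3*a + 2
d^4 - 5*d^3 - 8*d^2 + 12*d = d*(d - 6)*(d - 1)*(d + 2)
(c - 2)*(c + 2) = c^2 - 4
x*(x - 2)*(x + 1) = x^3 - x^2 - 2*x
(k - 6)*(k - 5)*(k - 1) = k^3 - 12*k^2 + 41*k - 30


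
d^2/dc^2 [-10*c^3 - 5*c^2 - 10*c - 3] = -60*c - 10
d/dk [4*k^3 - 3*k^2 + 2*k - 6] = 12*k^2 - 6*k + 2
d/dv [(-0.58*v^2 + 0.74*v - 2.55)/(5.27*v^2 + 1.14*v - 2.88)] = (-4.561*v^2 + 30.2178*v + 0.7758)/(27.7729*v^4 + 12.0156*v^3 - 29.0556*v^2 - 6.5664*v + 8.2944)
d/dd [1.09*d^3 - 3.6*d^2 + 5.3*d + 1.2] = 3.27*d^2 - 7.2*d + 5.3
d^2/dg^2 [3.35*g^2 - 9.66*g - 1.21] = 6.70000000000000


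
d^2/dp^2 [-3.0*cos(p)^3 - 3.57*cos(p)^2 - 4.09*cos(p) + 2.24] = 6.34*cos(p) + 7.14*cos(2*p) + 6.75*cos(3*p)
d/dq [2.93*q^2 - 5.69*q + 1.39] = 5.86*q - 5.69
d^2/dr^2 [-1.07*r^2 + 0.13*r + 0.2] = -2.14000000000000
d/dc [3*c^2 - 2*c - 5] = 6*c - 2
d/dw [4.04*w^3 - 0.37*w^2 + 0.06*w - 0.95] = 12.12*w^2 - 0.74*w + 0.06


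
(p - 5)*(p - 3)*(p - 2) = p^3 - 10*p^2 + 31*p - 30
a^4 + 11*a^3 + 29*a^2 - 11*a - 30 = (a - 1)*(a + 1)*(a + 5)*(a + 6)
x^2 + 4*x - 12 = (x - 2)*(x + 6)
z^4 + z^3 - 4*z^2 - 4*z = z*(z - 2)*(z + 1)*(z + 2)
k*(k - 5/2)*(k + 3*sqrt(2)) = k^3 - 5*k^2/2 + 3*sqrt(2)*k^2 - 15*sqrt(2)*k/2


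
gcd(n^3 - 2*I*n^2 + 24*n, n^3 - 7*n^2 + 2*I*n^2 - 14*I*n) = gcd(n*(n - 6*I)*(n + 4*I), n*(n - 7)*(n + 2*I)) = n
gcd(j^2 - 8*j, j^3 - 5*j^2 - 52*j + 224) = j - 8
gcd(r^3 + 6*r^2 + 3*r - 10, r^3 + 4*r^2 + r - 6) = r^2 + r - 2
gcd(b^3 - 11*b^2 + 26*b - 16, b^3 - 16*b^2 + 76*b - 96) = b^2 - 10*b + 16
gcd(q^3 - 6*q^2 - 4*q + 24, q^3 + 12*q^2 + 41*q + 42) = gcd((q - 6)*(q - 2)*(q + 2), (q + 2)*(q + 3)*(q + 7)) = q + 2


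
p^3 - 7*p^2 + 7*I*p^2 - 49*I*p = p*(p - 7)*(p + 7*I)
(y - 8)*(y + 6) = y^2 - 2*y - 48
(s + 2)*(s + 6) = s^2 + 8*s + 12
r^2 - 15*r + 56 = (r - 8)*(r - 7)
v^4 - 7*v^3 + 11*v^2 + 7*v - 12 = (v - 4)*(v - 3)*(v - 1)*(v + 1)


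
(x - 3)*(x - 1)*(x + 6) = x^3 + 2*x^2 - 21*x + 18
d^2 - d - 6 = (d - 3)*(d + 2)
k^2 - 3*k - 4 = (k - 4)*(k + 1)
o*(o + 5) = o^2 + 5*o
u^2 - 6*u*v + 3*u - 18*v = (u + 3)*(u - 6*v)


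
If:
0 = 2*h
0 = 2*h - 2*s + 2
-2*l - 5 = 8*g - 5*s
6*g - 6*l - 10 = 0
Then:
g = 1/3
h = 0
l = -4/3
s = 1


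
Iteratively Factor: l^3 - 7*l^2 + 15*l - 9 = (l - 1)*(l^2 - 6*l + 9) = (l - 3)*(l - 1)*(l - 3)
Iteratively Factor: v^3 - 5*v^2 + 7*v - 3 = (v - 1)*(v^2 - 4*v + 3) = (v - 1)^2*(v - 3)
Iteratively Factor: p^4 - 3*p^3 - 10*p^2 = (p - 5)*(p^3 + 2*p^2) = (p - 5)*(p + 2)*(p^2) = p*(p - 5)*(p + 2)*(p)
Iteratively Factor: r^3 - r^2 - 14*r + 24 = (r + 4)*(r^2 - 5*r + 6) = (r - 3)*(r + 4)*(r - 2)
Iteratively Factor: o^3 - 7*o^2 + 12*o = (o)*(o^2 - 7*o + 12) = o*(o - 4)*(o - 3)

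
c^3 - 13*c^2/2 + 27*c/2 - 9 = (c - 3)*(c - 2)*(c - 3/2)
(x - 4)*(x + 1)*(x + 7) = x^3 + 4*x^2 - 25*x - 28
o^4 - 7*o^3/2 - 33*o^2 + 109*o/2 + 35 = (o - 7)*(o - 2)*(o + 1/2)*(o + 5)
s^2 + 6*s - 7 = (s - 1)*(s + 7)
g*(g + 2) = g^2 + 2*g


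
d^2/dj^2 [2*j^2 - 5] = 4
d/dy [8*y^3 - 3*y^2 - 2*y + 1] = 24*y^2 - 6*y - 2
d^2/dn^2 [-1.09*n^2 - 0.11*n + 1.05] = -2.18000000000000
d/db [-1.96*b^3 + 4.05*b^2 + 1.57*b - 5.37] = -5.88*b^2 + 8.1*b + 1.57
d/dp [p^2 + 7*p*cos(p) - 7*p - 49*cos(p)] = -7*p*sin(p) + 2*p + 49*sin(p) + 7*cos(p) - 7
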